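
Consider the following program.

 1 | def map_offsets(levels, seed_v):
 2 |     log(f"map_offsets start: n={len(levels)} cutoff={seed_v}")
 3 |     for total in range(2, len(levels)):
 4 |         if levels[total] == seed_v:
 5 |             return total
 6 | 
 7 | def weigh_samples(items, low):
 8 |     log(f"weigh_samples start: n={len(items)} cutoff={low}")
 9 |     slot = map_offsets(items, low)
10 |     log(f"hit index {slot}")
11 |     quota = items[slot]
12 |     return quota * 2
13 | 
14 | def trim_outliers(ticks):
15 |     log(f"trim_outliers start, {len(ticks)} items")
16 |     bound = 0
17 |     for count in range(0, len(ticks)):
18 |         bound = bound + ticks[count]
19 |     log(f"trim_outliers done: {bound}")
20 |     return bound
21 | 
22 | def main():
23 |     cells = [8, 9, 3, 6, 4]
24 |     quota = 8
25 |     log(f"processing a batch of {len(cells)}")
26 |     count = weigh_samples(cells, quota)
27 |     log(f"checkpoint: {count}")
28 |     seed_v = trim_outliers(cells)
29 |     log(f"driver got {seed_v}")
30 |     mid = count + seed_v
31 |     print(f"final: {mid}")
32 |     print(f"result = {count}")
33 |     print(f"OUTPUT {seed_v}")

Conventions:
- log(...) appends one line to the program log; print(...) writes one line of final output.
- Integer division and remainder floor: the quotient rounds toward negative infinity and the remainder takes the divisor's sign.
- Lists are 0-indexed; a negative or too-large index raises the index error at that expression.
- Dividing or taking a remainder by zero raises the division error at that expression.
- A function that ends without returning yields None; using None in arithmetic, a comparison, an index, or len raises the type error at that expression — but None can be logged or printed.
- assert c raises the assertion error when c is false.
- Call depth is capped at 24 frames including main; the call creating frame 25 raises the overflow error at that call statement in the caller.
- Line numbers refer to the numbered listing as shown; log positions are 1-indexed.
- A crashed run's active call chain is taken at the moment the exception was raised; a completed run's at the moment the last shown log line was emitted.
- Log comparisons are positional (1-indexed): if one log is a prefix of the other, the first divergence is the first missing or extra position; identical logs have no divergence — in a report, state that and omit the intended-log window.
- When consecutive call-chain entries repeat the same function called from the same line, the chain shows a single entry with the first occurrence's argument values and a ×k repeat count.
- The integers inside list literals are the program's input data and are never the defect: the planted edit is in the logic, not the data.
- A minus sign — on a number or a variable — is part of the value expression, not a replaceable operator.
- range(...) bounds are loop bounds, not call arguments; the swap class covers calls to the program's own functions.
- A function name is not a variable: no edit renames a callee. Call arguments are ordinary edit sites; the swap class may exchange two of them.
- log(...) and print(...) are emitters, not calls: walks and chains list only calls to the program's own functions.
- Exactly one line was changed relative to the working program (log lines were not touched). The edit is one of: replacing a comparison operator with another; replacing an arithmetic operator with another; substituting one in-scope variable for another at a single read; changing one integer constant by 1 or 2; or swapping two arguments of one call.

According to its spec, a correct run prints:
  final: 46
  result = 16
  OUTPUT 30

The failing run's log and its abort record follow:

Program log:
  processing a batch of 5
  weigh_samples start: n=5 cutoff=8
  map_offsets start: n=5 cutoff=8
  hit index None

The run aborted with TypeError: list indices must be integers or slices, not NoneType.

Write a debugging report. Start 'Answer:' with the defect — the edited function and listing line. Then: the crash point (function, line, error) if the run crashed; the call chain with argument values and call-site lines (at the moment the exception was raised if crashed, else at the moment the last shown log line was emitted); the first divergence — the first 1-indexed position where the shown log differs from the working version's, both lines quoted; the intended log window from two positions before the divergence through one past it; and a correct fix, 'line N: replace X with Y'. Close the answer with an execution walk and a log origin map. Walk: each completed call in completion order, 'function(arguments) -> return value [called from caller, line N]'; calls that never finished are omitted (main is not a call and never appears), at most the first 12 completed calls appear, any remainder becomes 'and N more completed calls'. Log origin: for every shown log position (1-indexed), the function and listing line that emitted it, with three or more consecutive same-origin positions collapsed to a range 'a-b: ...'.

Answer: the defect is in map_offsets at line 3.
Core observation: Log line 4 is where behavior first shows: 'hit index None' appears instead of 'hit index 0'.
Crash: weigh_samples, line 11, TypeError.
Call chain: main -> weigh_samples([8, 9, 3, 6, 4], 8) (called at line 26).
First divergence: position 4; shown 'hit index None' vs intended 'hit index 0'.
Intended log window:
  2: weigh_samples start: n=5 cutoff=8
  3: map_offsets start: n=5 cutoff=8
  4: hit index 0
  5: checkpoint: 16
Execution walk:
  map_offsets([8, 9, 3, 6, 4], 8) -> None  [called from weigh_samples, line 9]
Log origins:
  1: logged in main at line 25
  2: logged in weigh_samples at line 8
  3: logged in map_offsets at line 2
  4: logged in weigh_samples at line 10
A correct fix: line 3: replace `2` with `0`.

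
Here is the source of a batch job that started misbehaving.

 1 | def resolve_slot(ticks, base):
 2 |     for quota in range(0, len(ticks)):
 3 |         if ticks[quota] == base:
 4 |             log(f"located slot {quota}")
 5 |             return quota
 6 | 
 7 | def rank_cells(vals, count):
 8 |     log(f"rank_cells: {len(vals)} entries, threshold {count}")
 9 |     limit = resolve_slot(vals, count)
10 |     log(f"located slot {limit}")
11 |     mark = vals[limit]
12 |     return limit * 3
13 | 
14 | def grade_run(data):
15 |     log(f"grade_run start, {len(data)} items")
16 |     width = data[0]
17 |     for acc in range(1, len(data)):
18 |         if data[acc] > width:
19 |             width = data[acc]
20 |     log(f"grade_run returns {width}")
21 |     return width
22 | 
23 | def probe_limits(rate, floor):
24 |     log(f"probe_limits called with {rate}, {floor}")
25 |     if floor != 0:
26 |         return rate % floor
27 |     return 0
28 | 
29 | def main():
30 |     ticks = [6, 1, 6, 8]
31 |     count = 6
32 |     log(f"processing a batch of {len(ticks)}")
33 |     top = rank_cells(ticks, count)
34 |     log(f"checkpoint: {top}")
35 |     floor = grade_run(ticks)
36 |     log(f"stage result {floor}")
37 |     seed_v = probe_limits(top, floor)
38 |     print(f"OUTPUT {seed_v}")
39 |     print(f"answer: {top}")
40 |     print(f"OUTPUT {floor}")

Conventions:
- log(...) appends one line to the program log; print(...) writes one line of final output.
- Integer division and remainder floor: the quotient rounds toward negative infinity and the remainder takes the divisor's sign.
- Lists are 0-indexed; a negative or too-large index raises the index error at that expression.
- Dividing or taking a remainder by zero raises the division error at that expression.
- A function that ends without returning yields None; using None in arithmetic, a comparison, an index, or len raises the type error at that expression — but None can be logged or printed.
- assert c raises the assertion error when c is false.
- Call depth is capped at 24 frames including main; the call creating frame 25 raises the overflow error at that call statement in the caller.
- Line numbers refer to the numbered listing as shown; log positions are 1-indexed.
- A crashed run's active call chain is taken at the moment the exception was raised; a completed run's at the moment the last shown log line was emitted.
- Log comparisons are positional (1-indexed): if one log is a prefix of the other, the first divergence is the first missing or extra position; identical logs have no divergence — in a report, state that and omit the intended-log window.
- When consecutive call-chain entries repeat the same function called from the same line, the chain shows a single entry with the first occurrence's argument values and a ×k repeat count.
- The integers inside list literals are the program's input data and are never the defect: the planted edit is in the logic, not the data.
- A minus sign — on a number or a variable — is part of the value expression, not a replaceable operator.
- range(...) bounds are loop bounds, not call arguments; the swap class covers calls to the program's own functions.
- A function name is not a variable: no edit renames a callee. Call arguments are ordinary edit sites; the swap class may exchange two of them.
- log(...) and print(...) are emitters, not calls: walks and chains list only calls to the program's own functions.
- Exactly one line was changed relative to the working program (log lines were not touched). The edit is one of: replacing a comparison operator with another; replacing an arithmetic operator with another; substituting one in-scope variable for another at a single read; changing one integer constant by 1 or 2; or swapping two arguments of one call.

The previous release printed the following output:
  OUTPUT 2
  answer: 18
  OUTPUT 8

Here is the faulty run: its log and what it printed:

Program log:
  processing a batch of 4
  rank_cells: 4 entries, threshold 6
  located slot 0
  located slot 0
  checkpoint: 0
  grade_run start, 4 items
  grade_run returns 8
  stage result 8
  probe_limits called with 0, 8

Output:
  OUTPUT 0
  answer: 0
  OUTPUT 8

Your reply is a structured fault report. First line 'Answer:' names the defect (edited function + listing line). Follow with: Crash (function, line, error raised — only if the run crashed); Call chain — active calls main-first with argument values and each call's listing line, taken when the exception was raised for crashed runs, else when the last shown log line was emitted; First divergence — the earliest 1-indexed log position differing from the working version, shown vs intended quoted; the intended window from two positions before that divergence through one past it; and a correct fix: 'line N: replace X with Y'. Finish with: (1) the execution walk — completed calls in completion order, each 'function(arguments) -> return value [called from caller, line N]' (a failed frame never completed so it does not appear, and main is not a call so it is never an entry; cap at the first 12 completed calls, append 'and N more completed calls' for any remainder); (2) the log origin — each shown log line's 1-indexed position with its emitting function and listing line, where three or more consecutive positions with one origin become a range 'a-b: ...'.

Answer: the defect is in rank_cells at line 12.
Core observation: Log line 5 is where behavior first shows: 'checkpoint: 0' appears instead of 'checkpoint: 18'.
Call chain: main -> probe_limits(0, 8) (called at line 37).
First divergence: position 5; shown 'checkpoint: 0' vs intended 'checkpoint: 18'.
Intended log window:
  3: located slot 0
  4: located slot 0
  5: checkpoint: 18
  6: grade_run start, 4 items
Execution walk:
  resolve_slot([6, 1, 6, 8], 6) -> 0  [called from rank_cells, line 9]
  rank_cells([6, 1, 6, 8], 6) -> 0  [called from main, line 33]
  grade_run([6, 1, 6, 8]) -> 8  [called from main, line 35]
  probe_limits(0, 8) -> 0  [called from main, line 37]
Log line origins:
  1: from main, line 32
  2: from rank_cells, line 8
  3: from resolve_slot, line 4
  4: from rank_cells, line 10
  5: from main, line 34
  6: from grade_run, line 15
  7: from grade_run, line 20
  8: from main, line 36
  9: from probe_limits, line 24
A correct fix: line 12: replace `limit` with `mark`.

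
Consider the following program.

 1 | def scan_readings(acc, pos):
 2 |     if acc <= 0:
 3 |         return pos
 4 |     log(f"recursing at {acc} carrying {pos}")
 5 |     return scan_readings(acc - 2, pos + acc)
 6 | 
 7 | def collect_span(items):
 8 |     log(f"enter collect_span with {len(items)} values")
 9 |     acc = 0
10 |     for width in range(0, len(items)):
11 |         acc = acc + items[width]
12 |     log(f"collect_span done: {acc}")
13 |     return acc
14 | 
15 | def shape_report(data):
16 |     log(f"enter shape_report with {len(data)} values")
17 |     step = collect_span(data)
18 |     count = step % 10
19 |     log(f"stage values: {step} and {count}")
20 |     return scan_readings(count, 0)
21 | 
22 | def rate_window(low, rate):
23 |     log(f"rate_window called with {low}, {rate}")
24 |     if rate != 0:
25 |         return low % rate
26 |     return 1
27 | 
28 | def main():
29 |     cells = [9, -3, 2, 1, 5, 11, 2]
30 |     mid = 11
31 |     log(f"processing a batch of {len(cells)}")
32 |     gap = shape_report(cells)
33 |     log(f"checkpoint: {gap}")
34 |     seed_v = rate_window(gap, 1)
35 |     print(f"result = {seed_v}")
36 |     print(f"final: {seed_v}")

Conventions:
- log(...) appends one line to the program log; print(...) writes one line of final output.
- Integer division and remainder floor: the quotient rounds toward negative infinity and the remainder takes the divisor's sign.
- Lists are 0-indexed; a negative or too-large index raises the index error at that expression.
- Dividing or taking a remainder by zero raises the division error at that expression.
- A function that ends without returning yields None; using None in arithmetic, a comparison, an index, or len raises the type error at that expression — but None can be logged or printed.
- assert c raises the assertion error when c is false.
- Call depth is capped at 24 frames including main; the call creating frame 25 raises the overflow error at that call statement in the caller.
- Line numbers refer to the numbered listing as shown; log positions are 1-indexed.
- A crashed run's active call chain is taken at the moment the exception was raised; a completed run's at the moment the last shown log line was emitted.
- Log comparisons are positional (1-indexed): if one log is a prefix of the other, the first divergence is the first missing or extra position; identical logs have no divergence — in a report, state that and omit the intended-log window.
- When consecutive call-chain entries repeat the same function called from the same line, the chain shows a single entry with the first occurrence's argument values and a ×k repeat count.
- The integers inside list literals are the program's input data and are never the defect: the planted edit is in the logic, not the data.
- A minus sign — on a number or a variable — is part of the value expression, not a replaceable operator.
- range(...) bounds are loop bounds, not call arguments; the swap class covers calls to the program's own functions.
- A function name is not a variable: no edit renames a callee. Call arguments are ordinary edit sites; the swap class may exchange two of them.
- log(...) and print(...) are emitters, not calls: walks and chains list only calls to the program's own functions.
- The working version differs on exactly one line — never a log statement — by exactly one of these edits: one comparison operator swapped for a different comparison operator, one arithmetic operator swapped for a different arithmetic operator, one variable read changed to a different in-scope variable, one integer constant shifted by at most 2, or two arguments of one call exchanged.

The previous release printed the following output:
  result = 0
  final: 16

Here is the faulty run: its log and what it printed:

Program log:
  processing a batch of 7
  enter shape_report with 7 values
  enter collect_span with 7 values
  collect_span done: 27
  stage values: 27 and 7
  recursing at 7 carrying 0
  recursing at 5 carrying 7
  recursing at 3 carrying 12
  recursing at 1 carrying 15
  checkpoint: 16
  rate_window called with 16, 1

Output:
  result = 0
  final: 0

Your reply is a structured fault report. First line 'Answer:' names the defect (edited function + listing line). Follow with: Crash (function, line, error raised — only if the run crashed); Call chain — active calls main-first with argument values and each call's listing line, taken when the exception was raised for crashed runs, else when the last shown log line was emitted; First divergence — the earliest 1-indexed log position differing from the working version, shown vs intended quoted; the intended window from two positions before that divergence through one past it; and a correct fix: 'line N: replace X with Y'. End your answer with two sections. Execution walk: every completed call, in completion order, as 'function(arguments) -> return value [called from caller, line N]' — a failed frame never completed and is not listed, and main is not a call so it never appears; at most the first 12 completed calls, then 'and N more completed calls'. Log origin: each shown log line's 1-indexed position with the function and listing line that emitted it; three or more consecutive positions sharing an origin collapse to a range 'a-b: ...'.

Answer: the defect is in main at line 36.
The tell: Log streams are identical — the defect surfaces only in the printed output.
Call chain: main -> rate_window(16, 1) (called at line 34).
First divergence: none (the log streams are identical).
Execution walk:
  collect_span([9, -3, 2, 1, 5, 11, 2]) -> 27  [called from shape_report, line 17]
  scan_readings(-1, 16) -> 16  [called from scan_readings, line 5]
  scan_readings(1, 15) -> 16  [called from scan_readings, line 5]
  scan_readings(3, 12) -> 16  [called from scan_readings, line 5]
  scan_readings(5, 7) -> 16  [called from scan_readings, line 5]
  scan_readings(7, 0) -> 16  [called from shape_report, line 20]
  shape_report([9, -3, 2, 1, 5, 11, 2]) -> 16  [called from main, line 32]
  rate_window(16, 1) -> 0  [called from main, line 34]
Origin of each log line:
  1: from main, line 31
  2: from shape_report, line 16
  3: from collect_span, line 8
  4: from collect_span, line 12
  5: from shape_report, line 19
  6-9: from scan_readings, line 4
  10: from main, line 33
  11: from rate_window, line 23
A correct fix: line 36: replace `seed_v` with `gap`.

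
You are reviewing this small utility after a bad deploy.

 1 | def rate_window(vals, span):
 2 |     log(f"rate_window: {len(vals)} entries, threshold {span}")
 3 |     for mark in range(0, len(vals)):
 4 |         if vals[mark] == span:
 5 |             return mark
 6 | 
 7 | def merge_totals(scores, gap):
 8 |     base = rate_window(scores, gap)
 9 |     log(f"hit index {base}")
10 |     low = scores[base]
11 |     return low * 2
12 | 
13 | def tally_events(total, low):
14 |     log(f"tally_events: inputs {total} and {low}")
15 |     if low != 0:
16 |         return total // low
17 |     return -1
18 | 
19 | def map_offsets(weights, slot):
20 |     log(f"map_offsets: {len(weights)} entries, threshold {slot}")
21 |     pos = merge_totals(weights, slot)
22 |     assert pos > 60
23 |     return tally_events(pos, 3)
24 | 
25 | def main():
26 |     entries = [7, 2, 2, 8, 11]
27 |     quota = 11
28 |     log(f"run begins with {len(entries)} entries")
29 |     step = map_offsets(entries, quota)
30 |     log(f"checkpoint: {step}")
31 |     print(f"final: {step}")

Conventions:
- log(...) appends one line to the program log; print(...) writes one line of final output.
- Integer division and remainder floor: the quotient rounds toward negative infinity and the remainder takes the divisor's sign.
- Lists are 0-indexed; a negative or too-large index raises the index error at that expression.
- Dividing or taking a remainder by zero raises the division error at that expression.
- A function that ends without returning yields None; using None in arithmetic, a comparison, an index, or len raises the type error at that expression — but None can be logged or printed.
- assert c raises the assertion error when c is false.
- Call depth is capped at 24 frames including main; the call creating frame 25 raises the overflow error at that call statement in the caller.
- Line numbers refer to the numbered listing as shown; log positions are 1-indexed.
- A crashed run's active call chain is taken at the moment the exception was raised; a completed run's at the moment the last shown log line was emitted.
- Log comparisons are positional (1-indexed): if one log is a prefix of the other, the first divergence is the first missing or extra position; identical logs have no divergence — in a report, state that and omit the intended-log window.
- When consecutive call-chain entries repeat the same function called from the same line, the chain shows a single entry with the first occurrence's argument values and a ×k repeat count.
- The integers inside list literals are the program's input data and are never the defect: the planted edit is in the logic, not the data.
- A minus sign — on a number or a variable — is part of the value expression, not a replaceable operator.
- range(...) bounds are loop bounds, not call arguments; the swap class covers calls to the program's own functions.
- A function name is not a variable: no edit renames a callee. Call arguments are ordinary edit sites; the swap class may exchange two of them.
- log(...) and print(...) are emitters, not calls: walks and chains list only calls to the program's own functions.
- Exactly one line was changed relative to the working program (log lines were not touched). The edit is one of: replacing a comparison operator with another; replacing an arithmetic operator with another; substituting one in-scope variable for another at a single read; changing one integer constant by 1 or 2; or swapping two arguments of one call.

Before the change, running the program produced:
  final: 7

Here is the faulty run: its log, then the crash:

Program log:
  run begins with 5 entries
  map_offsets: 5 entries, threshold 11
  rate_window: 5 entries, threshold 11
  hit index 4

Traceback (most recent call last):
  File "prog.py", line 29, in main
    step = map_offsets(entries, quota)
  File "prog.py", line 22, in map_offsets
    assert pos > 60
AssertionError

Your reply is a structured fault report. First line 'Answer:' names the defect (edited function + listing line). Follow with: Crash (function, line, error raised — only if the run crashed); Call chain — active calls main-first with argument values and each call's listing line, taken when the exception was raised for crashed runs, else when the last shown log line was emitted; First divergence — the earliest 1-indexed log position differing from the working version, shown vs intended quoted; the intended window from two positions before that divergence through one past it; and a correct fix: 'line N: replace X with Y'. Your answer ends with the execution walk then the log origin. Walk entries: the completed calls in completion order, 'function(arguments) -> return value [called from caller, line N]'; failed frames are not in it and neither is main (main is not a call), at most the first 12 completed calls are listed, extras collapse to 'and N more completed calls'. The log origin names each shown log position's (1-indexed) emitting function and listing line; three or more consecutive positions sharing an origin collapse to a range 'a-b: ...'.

Answer: the defect is in map_offsets at line 22.
Core observation: The log ends early — 4 lines, where the working version next logs 'tally_events: inputs 22 and 3'.
Crash: map_offsets, line 22, AssertionError.
Call chain: main -> map_offsets([7, 2, 2, 8, 11], 11) (called at line 29).
First divergence: position 5 — the faulty run's log ends after 4 lines; the working version continues with 'tally_events: inputs 22 and 3'.
Intended log window:
  3: rate_window: 5 entries, threshold 11
  4: hit index 4
  5: tally_events: inputs 22 and 3
  6: checkpoint: 7
Execution walk:
  rate_window([7, 2, 2, 8, 11], 11) -> 4  [called from merge_totals, line 8]
  merge_totals([7, 2, 2, 8, 11], 11) -> 22  [called from map_offsets, line 21]
Log origins:
  1: from main, line 28
  2: from map_offsets, line 20
  3: from rate_window, line 2
  4: from merge_totals, line 9
A correct fix: line 22: replace `>` with `<=`.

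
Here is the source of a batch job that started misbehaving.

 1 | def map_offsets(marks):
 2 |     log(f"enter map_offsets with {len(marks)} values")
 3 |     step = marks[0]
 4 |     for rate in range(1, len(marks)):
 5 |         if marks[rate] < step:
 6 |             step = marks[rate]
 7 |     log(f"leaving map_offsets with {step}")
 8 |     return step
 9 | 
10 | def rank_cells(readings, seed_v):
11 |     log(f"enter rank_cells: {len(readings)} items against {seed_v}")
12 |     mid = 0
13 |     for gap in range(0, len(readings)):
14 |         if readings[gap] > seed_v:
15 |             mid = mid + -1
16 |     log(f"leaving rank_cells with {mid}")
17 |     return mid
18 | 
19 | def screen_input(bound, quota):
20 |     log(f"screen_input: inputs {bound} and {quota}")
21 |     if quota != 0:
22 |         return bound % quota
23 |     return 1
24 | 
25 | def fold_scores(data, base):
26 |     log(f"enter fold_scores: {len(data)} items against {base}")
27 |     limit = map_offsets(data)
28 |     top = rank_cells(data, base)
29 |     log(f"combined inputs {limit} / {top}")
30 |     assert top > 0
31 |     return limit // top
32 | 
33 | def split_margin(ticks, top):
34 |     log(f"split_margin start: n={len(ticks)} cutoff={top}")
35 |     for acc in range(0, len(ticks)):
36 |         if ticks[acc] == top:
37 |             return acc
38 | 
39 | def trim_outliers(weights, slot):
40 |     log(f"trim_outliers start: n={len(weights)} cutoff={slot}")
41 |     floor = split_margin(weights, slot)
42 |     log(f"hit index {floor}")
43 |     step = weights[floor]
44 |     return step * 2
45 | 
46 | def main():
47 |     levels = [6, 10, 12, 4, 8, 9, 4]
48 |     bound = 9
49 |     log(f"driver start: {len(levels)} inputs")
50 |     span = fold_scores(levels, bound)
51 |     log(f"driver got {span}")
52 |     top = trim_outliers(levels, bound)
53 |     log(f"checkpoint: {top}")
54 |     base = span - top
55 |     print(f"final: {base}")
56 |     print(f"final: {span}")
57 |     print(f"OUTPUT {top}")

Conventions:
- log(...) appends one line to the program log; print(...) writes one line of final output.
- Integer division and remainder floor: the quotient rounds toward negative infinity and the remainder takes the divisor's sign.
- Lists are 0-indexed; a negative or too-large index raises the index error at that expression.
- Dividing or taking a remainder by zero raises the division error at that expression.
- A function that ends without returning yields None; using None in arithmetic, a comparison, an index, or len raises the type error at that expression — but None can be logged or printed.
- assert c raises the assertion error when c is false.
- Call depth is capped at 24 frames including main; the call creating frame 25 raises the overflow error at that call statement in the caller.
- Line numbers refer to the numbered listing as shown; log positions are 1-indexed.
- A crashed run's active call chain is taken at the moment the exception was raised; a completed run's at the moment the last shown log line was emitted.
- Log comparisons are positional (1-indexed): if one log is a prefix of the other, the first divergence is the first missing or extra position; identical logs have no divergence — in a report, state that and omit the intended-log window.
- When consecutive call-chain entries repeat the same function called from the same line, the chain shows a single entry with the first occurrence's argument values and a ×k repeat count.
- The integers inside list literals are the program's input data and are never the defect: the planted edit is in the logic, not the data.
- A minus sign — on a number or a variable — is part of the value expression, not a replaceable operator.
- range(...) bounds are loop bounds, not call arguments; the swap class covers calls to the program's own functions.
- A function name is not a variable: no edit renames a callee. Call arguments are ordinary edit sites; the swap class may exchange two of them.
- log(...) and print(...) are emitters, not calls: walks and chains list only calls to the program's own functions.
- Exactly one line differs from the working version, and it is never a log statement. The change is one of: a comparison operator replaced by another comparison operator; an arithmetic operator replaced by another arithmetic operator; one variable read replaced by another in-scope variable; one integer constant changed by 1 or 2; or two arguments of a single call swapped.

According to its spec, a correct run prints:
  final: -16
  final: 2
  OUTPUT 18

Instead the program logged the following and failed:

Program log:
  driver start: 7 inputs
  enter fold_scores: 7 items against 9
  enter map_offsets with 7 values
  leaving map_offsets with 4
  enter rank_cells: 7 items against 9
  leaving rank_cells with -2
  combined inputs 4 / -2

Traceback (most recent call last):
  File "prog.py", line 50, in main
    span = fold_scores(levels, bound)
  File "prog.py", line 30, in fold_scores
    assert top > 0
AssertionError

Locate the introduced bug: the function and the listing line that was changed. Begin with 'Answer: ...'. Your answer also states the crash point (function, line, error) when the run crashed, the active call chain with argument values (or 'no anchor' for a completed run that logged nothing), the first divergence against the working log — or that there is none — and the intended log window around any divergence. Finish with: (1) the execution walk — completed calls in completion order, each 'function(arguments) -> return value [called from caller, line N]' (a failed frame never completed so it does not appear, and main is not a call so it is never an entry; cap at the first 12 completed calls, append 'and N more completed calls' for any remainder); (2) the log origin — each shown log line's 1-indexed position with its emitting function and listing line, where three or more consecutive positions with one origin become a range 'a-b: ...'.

Answer: the defect is in rank_cells at line 15.
The tell: Position 6 is the first bad log line: 'leaving rank_cells with -2' should read 'leaving rank_cells with 2'.
Crash: fold_scores, line 30, AssertionError.
Call chain: main -> fold_scores([6, 10, 12, 4, 8, 9, 4], 9) (called at line 50).
First divergence: position 6; shown 'leaving rank_cells with -2' vs intended 'leaving rank_cells with 2'.
Intended log window:
  4: leaving map_offsets with 4
  5: enter rank_cells: 7 items against 9
  6: leaving rank_cells with 2
  7: combined inputs 4 / 2
Execution walk:
  map_offsets([6, 10, 12, 4, 8, 9, 4]) -> 4  [called from fold_scores, line 27]
  rank_cells([6, 10, 12, 4, 8, 9, 4], 9) -> -2  [called from fold_scores, line 28]
Log origins:
  1 — main, line 49
  2 — fold_scores, line 26
  3 — map_offsets, line 2
  4 — map_offsets, line 7
  5 — rank_cells, line 11
  6 — rank_cells, line 16
  7 — fold_scores, line 29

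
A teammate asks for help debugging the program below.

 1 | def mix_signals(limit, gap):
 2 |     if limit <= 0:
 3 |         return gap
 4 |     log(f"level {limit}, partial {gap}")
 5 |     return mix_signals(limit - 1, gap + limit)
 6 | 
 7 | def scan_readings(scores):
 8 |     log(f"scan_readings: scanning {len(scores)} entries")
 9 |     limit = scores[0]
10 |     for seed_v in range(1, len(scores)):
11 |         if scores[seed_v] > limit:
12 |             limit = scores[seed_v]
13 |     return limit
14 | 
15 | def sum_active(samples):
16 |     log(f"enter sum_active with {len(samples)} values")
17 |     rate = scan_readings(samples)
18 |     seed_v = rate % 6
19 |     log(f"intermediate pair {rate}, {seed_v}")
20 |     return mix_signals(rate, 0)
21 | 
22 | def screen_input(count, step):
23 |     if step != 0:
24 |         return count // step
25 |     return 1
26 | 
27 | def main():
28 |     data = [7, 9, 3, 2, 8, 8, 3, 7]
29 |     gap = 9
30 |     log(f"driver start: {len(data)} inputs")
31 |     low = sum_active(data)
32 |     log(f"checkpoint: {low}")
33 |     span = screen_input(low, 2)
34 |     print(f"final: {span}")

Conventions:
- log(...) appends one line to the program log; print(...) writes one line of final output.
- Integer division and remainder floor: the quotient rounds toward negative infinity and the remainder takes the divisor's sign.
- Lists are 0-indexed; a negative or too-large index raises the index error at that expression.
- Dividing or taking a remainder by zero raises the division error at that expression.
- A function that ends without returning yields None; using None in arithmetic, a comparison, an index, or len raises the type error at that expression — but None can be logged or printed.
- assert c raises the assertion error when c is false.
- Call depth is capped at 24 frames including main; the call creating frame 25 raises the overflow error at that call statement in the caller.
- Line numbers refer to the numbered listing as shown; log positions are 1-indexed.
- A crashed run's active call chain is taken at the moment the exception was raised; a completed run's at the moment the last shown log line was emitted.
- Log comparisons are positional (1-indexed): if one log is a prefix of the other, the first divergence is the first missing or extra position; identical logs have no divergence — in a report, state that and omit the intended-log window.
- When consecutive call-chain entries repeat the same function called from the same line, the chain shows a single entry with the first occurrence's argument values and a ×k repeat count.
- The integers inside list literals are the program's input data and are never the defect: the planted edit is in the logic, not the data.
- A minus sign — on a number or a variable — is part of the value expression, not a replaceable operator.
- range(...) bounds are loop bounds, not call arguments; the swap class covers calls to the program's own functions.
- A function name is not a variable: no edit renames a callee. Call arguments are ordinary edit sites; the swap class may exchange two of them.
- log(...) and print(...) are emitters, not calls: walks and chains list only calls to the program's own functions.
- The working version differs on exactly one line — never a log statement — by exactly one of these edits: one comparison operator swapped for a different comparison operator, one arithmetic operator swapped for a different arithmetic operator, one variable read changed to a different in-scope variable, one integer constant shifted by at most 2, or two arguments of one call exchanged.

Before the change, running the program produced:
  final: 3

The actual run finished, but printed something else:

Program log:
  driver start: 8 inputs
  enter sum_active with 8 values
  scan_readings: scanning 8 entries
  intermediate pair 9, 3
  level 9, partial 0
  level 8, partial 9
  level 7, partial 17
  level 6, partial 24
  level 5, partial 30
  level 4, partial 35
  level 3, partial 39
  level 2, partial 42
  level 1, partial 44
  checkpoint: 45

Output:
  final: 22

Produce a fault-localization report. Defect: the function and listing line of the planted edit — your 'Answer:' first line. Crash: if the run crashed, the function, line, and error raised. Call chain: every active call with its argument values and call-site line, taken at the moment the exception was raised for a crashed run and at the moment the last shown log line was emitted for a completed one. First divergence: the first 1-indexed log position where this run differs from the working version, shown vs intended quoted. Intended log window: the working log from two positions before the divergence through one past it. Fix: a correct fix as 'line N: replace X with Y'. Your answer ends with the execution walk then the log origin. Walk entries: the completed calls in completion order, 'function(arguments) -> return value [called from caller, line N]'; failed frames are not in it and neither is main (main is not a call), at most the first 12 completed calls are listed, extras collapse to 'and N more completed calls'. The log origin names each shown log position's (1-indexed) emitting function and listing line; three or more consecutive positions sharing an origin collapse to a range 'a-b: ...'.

Answer: the defect is in sum_active at line 20.
Core observation: At log position 5 the runs split — shown 'level 9, partial 0', but the working version logs 'level 3, partial 0'.
Call chain: main.
First divergence: position 5; shown 'level 9, partial 0' vs intended 'level 3, partial 0'.
Intended log window:
  3: scan_readings: scanning 8 entries
  4: intermediate pair 9, 3
  5: level 3, partial 0
  6: level 2, partial 3
Execution walk:
  scan_readings([7, 9, 3, 2, 8, 8, 3, 7]) -> 9  [called from sum_active, line 17]
  mix_signals(0, 45) -> 45  [called from mix_signals, line 5]
  mix_signals(1, 44) -> 45  [called from mix_signals, line 5]
  mix_signals(2, 42) -> 45  [called from mix_signals, line 5]
  mix_signals(3, 39) -> 45  [called from mix_signals, line 5]
  mix_signals(4, 35) -> 45  [called from mix_signals, line 5]
  mix_signals(5, 30) -> 45  [called from mix_signals, line 5]
  mix_signals(6, 24) -> 45  [called from mix_signals, line 5]
  mix_signals(7, 17) -> 45  [called from mix_signals, line 5]
  mix_signals(8, 9) -> 45  [called from mix_signals, line 5]
  mix_signals(9, 0) -> 45  [called from sum_active, line 20]
  sum_active([7, 9, 3, 2, 8, 8, 3, 7]) -> 45  [called from main, line 31]
  ... and 1 more completed call
Log line origins:
  1: emitted by main (line 30)
  2: emitted by sum_active (line 16)
  3: emitted by scan_readings (line 8)
  4: emitted by sum_active (line 19)
  5-13: emitted by mix_signals (line 4)
  14: emitted by main (line 32)
A correct fix: line 20: replace `rate` with `seed_v`.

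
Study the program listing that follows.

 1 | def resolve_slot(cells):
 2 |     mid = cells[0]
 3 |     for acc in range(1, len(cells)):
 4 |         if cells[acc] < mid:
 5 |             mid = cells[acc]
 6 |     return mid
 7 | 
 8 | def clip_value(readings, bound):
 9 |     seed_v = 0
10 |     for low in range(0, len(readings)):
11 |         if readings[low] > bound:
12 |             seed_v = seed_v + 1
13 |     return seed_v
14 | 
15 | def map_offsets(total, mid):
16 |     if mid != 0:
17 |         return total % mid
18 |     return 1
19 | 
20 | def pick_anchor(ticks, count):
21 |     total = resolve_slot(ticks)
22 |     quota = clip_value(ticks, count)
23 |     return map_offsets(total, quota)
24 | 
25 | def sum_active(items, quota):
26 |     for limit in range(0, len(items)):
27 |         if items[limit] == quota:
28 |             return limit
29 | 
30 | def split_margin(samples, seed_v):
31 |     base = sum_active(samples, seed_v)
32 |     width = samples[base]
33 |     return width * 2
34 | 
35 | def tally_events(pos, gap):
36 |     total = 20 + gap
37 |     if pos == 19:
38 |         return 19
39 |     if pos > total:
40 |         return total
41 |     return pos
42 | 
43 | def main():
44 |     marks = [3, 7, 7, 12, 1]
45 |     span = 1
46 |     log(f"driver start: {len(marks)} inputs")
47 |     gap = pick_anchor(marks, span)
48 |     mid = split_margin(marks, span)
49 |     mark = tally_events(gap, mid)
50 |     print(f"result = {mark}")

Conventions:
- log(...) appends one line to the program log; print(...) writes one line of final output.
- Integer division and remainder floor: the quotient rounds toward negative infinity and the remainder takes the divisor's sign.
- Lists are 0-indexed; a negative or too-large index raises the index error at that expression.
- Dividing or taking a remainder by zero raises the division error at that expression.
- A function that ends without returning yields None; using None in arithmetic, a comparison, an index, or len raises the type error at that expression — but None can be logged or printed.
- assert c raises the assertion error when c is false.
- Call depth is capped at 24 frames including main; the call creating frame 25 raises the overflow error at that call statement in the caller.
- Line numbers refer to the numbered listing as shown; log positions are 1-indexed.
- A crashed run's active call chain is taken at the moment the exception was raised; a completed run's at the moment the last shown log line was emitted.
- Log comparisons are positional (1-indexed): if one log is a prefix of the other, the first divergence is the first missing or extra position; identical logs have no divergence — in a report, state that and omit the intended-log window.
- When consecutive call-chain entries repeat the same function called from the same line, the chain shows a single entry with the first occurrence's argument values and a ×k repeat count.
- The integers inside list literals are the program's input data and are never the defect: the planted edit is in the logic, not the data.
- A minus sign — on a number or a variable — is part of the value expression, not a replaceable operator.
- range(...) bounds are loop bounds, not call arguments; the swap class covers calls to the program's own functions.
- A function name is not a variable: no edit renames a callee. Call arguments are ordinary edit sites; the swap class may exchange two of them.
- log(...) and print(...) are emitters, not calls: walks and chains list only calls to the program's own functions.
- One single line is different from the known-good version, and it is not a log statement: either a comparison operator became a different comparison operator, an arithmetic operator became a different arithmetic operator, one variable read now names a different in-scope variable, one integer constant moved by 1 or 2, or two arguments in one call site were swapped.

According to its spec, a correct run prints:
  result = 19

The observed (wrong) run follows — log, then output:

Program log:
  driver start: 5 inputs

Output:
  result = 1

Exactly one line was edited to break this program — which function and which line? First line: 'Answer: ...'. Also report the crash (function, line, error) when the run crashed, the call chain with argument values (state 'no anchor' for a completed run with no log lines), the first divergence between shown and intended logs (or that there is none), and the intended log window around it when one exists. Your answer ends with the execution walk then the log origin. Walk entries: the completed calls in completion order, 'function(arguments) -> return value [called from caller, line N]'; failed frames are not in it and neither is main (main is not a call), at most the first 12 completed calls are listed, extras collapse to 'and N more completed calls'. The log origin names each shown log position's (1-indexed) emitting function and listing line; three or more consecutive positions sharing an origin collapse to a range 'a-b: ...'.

Answer: the defect is in tally_events at line 37.
Core observation: Every logged value matches the working version; the printed result is what differs.
Call chain: main.
First divergence: none (the log streams are identical).
Execution walk:
  resolve_slot([3, 7, 7, 12, 1]) -> 1  [called from pick_anchor, line 21]
  clip_value([3, 7, 7, 12, 1], 1) -> 4  [called from pick_anchor, line 22]
  map_offsets(1, 4) -> 1  [called from pick_anchor, line 23]
  pick_anchor([3, 7, 7, 12, 1], 1) -> 1  [called from main, line 47]
  sum_active([3, 7, 7, 12, 1], 1) -> 4  [called from split_margin, line 31]
  split_margin([3, 7, 7, 12, 1], 1) -> 2  [called from main, line 48]
  tally_events(1, 2) -> 1  [called from main, line 49]
Log origin:
  1: logged in main at line 46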